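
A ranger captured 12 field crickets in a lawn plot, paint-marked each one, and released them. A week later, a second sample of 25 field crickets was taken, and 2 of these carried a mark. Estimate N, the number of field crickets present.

N = (12 × 25) / 2 = 300 / 2 = 150

N = 150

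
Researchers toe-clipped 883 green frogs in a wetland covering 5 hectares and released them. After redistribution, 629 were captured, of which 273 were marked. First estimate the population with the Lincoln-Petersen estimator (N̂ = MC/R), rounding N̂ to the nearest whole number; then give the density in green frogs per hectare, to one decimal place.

density ≈ 406.8 green frogs per hectare

N̂ = 883·629/273 = 555407/273 ≈ 2034.46 → 2034
Density = N̂ / area = 2034 / 5 ≈ 406.80 → 406.8 per hectare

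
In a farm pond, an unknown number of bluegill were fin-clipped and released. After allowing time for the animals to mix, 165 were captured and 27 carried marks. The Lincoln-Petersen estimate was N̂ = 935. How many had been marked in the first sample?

M = 153

From N = M·C/R: M = N·R / C = 935·27 / 165 = 25245 / 165 = 153.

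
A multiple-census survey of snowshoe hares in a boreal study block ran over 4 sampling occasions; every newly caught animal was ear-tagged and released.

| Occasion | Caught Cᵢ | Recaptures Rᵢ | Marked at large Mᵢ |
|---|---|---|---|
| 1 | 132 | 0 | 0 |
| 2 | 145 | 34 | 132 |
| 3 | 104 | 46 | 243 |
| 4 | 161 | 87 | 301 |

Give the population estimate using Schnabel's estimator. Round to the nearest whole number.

N ≈ 556

Σ MᵢCᵢ = 0·132 + 132·145 + 243·104 + 301·161 = 0 + 19140 + 25272 + 48461 = 92873
Σ Rᵢ = 0 + 34 + 46 + 87 = 167
N̂ = 92873 / 167 ≈ 556.1 → 556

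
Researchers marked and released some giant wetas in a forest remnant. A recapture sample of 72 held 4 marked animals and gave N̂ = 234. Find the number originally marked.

M = 13

From N = M·C/R: M = N·R / C = 234·4 / 72 = 936 / 72 = 13.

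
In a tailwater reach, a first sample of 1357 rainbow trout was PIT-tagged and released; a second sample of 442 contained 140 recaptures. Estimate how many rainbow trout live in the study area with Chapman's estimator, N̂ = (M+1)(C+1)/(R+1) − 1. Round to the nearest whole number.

N ≈ 4266

N̂ = (1357+1)(442+1)/(140+1) − 1 = 1358·443/141 − 1
= 601594/141 − 1 ≈ 4266.6 − 1 ≈ 4265.6 → 4266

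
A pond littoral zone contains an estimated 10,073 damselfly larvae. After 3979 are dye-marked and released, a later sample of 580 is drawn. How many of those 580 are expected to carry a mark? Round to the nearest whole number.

expected recaptures ≈ 229

Expected recaptures E[R] = M·C / N.
E[R] = 3979 × 580 / 10073 = 2307820 / 10073 ≈ 229.1 → 229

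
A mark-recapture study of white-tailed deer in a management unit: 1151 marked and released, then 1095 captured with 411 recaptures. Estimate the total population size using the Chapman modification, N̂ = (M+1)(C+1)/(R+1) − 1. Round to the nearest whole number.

N ≈ 3064

N̂ = (1151+1)(1095+1)/(411+1) − 1 = 1152·1096/412 − 1
= 1262592/412 − 1 ≈ 3064.5 − 1 ≈ 3063.5 → 3064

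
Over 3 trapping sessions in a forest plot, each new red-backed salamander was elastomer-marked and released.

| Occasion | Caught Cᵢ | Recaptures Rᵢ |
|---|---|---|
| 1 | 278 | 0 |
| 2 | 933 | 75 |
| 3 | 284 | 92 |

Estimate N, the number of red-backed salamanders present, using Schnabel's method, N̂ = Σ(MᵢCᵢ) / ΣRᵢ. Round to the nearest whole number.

Marked at large before each occasion: Mᵢ = Σⱼ<ᵢ (Cⱼ − Rⱼ) → M1=0, M2=278, M3=1136
Σ MᵢCᵢ = 0·278 + 278·933 + 1136·284 = 0 + 259374 + 322624 = 581998
Σ Rᵢ = 0 + 75 + 92 = 167
N̂ = 581998 / 167 ≈ 3485.0 → 3485

N ≈ 3485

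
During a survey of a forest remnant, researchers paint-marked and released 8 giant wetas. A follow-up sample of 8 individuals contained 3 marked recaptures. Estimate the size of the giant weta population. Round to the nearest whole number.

The marked fraction in the recapture sample should equal the marked fraction in the population: 3/8 = 8/N.
N = (8 × 8) / 3 = 64 / 3 ≈ 21.3 → 21

N ≈ 21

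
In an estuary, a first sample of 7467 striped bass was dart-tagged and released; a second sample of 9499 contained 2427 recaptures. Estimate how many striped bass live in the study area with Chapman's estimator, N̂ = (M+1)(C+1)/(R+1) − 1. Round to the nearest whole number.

N ≈ 29,219

N̂ = (7467+1)(9499+1)/(2427+1) − 1 = 7468·9500/2428 − 1
= 70946000/2428 − 1 ≈ 29219.9 − 1 ≈ 29218.9 → 29219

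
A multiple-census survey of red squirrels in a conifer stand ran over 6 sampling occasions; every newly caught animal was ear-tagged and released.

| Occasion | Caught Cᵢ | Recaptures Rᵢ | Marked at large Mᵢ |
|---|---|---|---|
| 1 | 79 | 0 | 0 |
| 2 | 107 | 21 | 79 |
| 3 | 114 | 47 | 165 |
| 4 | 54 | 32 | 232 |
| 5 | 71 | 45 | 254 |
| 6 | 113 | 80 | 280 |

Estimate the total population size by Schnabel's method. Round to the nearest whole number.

Σ MᵢCᵢ = 0·79 + 79·107 + 165·114 + 232·54 + 254·71 + 280·113 = 0 + 8453 + 18810 + 12528 + 18034 + 31640 = 89465
Σ Rᵢ = 0 + 21 + 47 + 32 + 45 + 80 = 225
N̂ = 89465 / 225 ≈ 397.6 → 398

N ≈ 398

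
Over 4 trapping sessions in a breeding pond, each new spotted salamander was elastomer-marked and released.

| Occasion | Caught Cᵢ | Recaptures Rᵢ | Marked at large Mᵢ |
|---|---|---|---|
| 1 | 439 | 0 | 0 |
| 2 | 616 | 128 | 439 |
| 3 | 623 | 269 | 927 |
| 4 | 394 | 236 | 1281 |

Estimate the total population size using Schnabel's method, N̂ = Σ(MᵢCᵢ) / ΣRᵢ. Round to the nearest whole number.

Σ MᵢCᵢ = 0·439 + 439·616 + 927·623 + 1281·394 = 0 + 270424 + 577521 + 504714 = 1352659
Σ Rᵢ = 0 + 128 + 269 + 236 = 633
N̂ = 1352659 / 633 ≈ 2136.9 → 2137

N ≈ 2137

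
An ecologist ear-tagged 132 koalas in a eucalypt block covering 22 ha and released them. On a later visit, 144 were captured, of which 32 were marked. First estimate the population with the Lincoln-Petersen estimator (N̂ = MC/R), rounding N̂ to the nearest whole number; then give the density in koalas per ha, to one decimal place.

N̂ = 132·144/32 = 19008/32 = 594
Density = N̂ / area = 594 / 22 = 27.0 per ha

density ≈ 27.0 koalas per ha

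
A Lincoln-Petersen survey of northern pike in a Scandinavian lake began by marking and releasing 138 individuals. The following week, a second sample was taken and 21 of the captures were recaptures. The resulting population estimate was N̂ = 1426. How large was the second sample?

From N = M·C/R: C = N·R / M = 1426·21 / 138 = 29946 / 138 = 217.

C = 217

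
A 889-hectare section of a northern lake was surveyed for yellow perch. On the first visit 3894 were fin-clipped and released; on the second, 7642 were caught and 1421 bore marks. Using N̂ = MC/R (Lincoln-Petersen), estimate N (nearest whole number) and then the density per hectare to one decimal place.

N̂ = 3894·7642/1421 = 29757948/1421 ≈ 20941.6 → 20942
Density = N̂ / area = 20942 / 889 ≈ 23.56 → 23.6 per hectare

density ≈ 23.6 yellow perch per hectare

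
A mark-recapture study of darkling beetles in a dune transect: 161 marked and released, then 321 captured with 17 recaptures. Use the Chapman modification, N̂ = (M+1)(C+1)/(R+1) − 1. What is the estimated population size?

N = 2897

N̂ = (161+1)(321+1)/(17+1) − 1 = 162·322/18 − 1
= 52164/18 − 1 = 2898 − 1 = 2897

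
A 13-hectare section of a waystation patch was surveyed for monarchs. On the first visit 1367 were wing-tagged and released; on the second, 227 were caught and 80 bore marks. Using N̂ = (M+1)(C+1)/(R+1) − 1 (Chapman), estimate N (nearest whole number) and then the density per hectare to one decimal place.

density ≈ 296.2 monarchs per hectare

N̂ = 1368·228/81 − 1 = 311904/81 − 1 ≈ 3849.7 → 3850
Density = N̂ / area = 3850 / 13 ≈ 296.15 → 296.2 per hectare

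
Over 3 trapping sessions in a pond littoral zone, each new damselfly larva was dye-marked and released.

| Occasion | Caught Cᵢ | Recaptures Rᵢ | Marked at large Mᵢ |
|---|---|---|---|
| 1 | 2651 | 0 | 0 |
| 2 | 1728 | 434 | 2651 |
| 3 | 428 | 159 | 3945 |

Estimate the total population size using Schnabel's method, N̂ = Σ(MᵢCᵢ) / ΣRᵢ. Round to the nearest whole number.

N ≈ 10,572

Σ MᵢCᵢ = 0·2651 + 2651·1728 + 3945·428 = 0 + 4580928 + 1688460 = 6269388
Σ Rᵢ = 0 + 434 + 159 = 593
N̂ = 6269388 / 593 ≈ 10572.3 → 10572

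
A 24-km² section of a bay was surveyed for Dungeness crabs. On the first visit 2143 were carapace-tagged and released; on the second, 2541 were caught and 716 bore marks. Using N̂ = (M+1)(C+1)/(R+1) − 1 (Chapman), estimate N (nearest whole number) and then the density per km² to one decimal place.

N̂ = 2144·2542/717 − 1 = 5450048/717 − 1 ≈ 7600.2 → 7600
Density = N̂ / area = 7600 / 24 ≈ 316.67 → 316.7 per km²

density ≈ 316.7 Dungeness crabs per km²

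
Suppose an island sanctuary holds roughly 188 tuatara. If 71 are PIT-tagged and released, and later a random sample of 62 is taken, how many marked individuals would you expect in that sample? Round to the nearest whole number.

expected recaptures ≈ 23

Expected recaptures E[R] = M·C / N.
E[R] = 71 × 62 / 188 = 4402 / 188 ≈ 23.4 → 23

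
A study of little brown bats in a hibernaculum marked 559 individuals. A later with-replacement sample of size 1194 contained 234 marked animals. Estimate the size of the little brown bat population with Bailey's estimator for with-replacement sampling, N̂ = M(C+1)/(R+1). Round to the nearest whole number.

N ≈ 2843

N̂ = 559·(1194+1)/(234+1) = 559·1195/235 = 668005/235 ≈ 2842.6 → 2843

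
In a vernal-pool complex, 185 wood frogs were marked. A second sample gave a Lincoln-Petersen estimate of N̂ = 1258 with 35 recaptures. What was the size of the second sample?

C = 238

From N = M·C/R: C = N·R / M = 1258·35 / 185 = 44030 / 185 = 238.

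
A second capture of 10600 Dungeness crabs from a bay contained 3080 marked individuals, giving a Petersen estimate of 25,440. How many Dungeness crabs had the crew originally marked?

From N = M·C/R: M = N·R / C = 25440·3080 / 10600 = 78355200 / 10600 = 7392.

M = 7392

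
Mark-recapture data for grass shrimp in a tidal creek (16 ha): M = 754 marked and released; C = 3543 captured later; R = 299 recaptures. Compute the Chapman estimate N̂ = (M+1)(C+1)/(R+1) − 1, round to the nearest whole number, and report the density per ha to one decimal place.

density ≈ 557.4 grass shrimp per ha

N̂ = 755·3544/300 − 1 = 2675720/300 − 1 ≈ 8918.1 → 8918
Density = N̂ / area = 8918 / 16 ≈ 557.38 → 557.4 per ha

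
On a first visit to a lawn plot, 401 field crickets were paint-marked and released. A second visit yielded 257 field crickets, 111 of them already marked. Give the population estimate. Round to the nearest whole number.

N = (401 × 257) / 111 = 103057 / 111 ≈ 928.4 → 928

N ≈ 928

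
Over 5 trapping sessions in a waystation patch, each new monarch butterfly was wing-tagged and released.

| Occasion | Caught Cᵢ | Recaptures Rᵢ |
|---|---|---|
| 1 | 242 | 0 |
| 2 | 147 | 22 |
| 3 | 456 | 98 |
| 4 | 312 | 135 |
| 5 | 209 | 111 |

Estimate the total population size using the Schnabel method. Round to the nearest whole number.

N ≈ 1688

Marked at large before each occasion: Mᵢ = Σⱼ<ᵢ (Cⱼ − Rⱼ) → M1=0, M2=242, M3=367, M4=725, M5=902
Σ MᵢCᵢ = 0·242 + 242·147 + 367·456 + 725·312 + 902·209 = 0 + 35574 + 167352 + 226200 + 188518 = 617644
Σ Rᵢ = 0 + 22 + 98 + 135 + 111 = 366
N̂ = 617644 / 366 ≈ 1687.6 → 1688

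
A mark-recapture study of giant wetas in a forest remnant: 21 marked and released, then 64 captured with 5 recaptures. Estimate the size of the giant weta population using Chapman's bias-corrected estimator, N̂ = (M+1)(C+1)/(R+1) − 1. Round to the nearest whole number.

N ≈ 237

N̂ = (21+1)(64+1)/(5+1) − 1 = 22·65/6 − 1
= 1430/6 − 1 ≈ 238.3 − 1 ≈ 237.3 → 237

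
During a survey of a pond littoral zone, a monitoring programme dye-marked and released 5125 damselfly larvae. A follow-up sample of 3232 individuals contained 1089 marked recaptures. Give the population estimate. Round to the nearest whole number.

N ≈ 15,210

If marked individuals mix randomly, R/C ≈ M/N, giving N ≈ M·C/R.
N = (5125 × 3232) / 1089 = 16564000 / 1089 ≈ 15210.3 → 15210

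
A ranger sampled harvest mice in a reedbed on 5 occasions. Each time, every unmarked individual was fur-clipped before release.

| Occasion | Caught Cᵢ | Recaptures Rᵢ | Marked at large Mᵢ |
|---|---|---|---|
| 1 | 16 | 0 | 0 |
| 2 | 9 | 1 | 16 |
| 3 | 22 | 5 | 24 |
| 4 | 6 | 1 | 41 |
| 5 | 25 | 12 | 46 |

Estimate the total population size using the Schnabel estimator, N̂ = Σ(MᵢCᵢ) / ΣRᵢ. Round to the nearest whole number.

N ≈ 109

Σ MᵢCᵢ = 0·16 + 16·9 + 24·22 + 41·6 + 46·25 = 0 + 144 + 528 + 246 + 1150 = 2068
Σ Rᵢ = 0 + 1 + 5 + 1 + 12 = 19
N̂ = 2068 / 19 ≈ 108.8 → 109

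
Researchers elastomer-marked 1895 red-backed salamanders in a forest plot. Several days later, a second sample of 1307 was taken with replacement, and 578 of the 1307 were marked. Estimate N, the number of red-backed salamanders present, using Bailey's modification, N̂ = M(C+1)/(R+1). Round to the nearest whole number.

N ≈ 4281

N̂ = 1895·(1307+1)/(578+1) = 1895·1308/579 = 2478660/579 ≈ 4280.9 → 4281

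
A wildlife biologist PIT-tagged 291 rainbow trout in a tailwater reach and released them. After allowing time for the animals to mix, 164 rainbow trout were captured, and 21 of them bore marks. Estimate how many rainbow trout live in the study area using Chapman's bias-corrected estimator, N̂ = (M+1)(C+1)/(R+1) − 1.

N = 2189

N̂ = (291+1)(164+1)/(21+1) − 1 = 292·165/22 − 1
= 48180/22 − 1 = 2190 − 1 = 2189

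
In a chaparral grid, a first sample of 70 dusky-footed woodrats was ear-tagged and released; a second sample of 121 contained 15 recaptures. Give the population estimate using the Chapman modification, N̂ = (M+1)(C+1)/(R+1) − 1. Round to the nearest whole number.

N ≈ 540

N̂ = (70+1)(121+1)/(15+1) − 1 = 71·122/16 − 1
= 8662/16 − 1 ≈ 541.4 − 1 ≈ 540.4 → 540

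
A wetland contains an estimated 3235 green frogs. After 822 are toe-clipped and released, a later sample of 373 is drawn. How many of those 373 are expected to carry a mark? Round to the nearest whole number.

The marked fraction of the population is 822/3235, so in a sample of 373 expect C·(M/N) marked.
E[R] = 822 × 373 / 3235 = 306606 / 3235 ≈ 94.8 → 95

expected recaptures ≈ 95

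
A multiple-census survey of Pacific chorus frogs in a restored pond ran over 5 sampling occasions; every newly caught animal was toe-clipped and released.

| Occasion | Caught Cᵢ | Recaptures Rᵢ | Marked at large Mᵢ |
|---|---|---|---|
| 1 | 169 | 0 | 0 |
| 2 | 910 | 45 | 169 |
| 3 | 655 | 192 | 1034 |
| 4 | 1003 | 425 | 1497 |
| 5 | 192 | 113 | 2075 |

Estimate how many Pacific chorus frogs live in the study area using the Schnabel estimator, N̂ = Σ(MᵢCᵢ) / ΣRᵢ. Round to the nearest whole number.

N ≈ 3524

Σ MᵢCᵢ = 0·169 + 169·910 + 1034·655 + 1497·1003 + 2075·192 = 0 + 153790 + 677270 + 1501491 + 398400 = 2730951
Σ Rᵢ = 0 + 45 + 192 + 425 + 113 = 775
N̂ = 2730951 / 775 ≈ 3523.8 → 3524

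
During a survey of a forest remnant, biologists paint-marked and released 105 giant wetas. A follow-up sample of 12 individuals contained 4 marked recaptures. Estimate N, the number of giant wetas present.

N = (105 × 12) / 4 = 1260 / 4 = 315

N = 315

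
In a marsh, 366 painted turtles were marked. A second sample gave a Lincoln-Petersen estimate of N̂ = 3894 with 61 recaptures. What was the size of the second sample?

From N = M·C/R: C = N·R / M = 3894·61 / 366 = 237534 / 366 = 649.

C = 649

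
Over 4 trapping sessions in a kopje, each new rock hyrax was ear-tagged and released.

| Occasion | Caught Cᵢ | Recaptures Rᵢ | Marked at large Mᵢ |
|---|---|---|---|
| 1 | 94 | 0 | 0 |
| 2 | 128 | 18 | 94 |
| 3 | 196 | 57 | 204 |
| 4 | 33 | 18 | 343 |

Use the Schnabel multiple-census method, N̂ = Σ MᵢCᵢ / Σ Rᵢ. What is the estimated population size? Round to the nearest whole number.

N ≈ 681

Σ MᵢCᵢ = 0·94 + 94·128 + 204·196 + 343·33 = 0 + 12032 + 39984 + 11319 = 63335
Σ Rᵢ = 0 + 18 + 57 + 18 = 93
N̂ = 63335 / 93 ≈ 681.0 → 681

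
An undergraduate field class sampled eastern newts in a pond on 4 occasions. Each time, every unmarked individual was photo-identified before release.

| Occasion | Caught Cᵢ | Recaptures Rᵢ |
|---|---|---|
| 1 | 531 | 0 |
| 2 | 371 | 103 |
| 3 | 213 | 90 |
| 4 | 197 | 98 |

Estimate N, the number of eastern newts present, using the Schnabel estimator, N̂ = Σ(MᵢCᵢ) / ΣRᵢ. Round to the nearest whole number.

N ≈ 1886

Marked at large before each occasion: Mᵢ = Σⱼ<ᵢ (Cⱼ − Rⱼ) → M1=0, M2=531, M3=799, M4=922
Σ MᵢCᵢ = 0·531 + 531·371 + 799·213 + 922·197 = 0 + 197001 + 170187 + 181634 = 548822
Σ Rᵢ = 0 + 103 + 90 + 98 = 291
N̂ = 548822 / 291 ≈ 1886.0 → 1886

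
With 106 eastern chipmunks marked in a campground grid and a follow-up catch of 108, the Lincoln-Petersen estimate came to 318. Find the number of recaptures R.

R = 36

From N = M·C/R: R = M·C / N = 106·108 / 318 = 11448 / 318 = 36.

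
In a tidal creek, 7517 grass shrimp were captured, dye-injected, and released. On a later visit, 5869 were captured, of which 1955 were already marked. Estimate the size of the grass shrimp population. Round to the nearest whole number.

If marked individuals mix randomly, R/C ≈ M/N, giving N ≈ M·C/R.
N = (7517 × 5869) / 1955 = 44117273 / 1955 ≈ 22566.4 → 22566

N ≈ 22,566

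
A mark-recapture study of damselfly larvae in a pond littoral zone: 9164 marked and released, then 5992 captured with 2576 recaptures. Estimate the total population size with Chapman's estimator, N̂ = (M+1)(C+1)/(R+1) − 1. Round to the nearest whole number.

N ≈ 21,313

N̂ = (9164+1)(5992+1)/(2576+1) − 1 = 9165·5993/2577 − 1
= 54925845/2577 − 1 ≈ 21313.9 − 1 ≈ 21312.9 → 21313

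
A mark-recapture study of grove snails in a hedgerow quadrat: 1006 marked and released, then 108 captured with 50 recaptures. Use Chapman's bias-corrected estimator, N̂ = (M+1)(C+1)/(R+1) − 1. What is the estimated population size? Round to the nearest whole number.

N ≈ 2151

N̂ = (1006+1)(108+1)/(50+1) − 1 = 1007·109/51 − 1
= 109763/51 − 1 ≈ 2152.2 − 1 ≈ 2151.2 → 2151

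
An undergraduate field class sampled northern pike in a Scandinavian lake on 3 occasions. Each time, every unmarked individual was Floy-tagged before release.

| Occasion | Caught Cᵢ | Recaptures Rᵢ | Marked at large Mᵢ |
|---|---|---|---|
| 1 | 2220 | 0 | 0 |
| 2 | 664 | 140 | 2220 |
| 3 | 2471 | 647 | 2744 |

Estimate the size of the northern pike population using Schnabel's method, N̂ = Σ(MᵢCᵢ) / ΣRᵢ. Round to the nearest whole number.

Σ MᵢCᵢ = 0·2220 + 2220·664 + 2744·2471 = 0 + 1474080 + 6780424 = 8254504
Σ Rᵢ = 0 + 140 + 647 = 787
N̂ = 8254504 / 787 ≈ 10488.6 → 10489

N ≈ 10,489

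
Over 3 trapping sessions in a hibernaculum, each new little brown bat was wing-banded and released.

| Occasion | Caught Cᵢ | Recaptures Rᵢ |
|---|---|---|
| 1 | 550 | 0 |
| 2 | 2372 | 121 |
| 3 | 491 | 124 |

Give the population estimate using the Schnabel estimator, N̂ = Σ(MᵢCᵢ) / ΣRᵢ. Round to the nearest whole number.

Marked at large before each occasion: Mᵢ = Σⱼ<ᵢ (Cⱼ − Rⱼ) → M1=0, M2=550, M3=2801
Σ MᵢCᵢ = 0·550 + 550·2372 + 2801·491 = 0 + 1304600 + 1375291 = 2679891
Σ Rᵢ = 0 + 121 + 124 = 245
N̂ = 2679891 / 245 ≈ 10938.3 → 10938

N ≈ 10,938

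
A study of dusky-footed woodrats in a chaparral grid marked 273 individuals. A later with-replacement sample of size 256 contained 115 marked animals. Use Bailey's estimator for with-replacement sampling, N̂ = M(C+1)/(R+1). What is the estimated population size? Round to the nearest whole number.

N ≈ 605

N̂ = 273·(256+1)/(115+1) = 273·257/116 = 70161/116 ≈ 604.8 → 605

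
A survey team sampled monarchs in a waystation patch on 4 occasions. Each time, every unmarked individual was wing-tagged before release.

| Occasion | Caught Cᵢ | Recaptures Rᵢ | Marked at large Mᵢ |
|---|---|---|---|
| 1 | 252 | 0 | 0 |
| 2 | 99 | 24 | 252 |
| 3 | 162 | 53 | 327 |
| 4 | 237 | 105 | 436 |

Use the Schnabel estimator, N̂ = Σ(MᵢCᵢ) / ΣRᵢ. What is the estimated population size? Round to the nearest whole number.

Σ MᵢCᵢ = 0·252 + 252·99 + 327·162 + 436·237 = 0 + 24948 + 52974 + 103332 = 181254
Σ Rᵢ = 0 + 24 + 53 + 105 = 182
N̂ = 181254 / 182 ≈ 995.9 → 996

N ≈ 996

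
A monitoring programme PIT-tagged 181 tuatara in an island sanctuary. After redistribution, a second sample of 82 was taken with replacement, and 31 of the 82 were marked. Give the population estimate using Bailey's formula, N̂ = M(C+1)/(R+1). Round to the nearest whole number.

N ≈ 469

N̂ = 181·(82+1)/(31+1) = 181·83/32 = 15023/32 ≈ 469.47 → 469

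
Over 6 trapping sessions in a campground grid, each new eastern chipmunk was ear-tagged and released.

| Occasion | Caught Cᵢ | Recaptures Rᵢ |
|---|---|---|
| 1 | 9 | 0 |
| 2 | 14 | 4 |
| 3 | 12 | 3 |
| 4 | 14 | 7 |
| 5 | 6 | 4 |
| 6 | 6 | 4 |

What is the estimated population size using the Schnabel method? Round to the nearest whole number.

Marked at large before each occasion: Mᵢ = Σⱼ<ᵢ (Cⱼ − Rⱼ) → M1=0, M2=9, M3=19, M4=28, M5=35, M6=37
Σ MᵢCᵢ = 0·9 + 9·14 + 19·12 + 28·14 + 35·6 + 37·6 = 0 + 126 + 228 + 392 + 210 + 222 = 1178
Σ Rᵢ = 0 + 4 + 3 + 7 + 4 + 4 = 22
N̂ = 1178 / 22 ≈ 53.5 → 54

N ≈ 54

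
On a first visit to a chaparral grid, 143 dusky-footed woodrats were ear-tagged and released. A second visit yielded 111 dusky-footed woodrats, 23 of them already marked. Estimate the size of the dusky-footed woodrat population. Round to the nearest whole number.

N = (143 × 111) / 23 = 15873 / 23 ≈ 690.1 → 690

N ≈ 690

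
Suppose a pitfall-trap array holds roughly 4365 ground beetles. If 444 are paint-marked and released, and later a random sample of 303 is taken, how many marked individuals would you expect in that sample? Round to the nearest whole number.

expected recaptures ≈ 31

Expected recaptures E[R] = M·C / N.
E[R] = 444 × 303 / 4365 = 134532 / 4365 ≈ 30.8 → 31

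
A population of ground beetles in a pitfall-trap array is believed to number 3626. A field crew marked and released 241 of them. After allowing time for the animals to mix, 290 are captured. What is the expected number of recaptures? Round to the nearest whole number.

expected recaptures ≈ 19

Expected recaptures E[R] = M·C / N.
E[R] = 241 × 290 / 3626 = 69890 / 3626 ≈ 19.3 → 19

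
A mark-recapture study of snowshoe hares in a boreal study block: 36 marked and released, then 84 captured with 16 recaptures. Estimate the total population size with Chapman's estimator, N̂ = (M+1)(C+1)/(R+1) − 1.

N = 184

N̂ = (36+1)(84+1)/(16+1) − 1 = 37·85/17 − 1
= 3145/17 − 1 = 185 − 1 = 184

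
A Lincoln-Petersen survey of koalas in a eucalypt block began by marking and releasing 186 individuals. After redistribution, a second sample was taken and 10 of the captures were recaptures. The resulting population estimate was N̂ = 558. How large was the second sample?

C = 30

From N = M·C/R: C = N·R / M = 558·10 / 186 = 5580 / 186 = 30.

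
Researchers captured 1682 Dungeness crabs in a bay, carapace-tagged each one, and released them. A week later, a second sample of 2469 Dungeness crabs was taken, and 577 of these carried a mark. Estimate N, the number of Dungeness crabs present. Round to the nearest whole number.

N ≈ 7197

If marked individuals mix randomly, R/C ≈ M/N, giving N ≈ M·C/R.
N = (1682 × 2469) / 577 = 4152858 / 577 ≈ 7197.3 → 7197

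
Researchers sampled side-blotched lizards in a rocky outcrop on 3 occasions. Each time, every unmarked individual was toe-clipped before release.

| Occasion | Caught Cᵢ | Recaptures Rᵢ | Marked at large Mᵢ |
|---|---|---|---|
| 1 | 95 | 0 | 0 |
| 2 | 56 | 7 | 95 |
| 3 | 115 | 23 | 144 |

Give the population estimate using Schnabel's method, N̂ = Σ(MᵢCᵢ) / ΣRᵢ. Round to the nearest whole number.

Σ MᵢCᵢ = 0·95 + 95·56 + 144·115 = 0 + 5320 + 16560 = 21880
Σ Rᵢ = 0 + 7 + 23 = 30
N̂ = 21880 / 30 ≈ 729.3 → 729

N ≈ 729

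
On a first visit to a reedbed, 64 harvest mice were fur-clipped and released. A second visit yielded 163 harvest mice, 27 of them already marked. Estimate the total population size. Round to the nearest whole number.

N ≈ 386

N = (64 × 163) / 27 = 10432 / 27 ≈ 386.4 → 386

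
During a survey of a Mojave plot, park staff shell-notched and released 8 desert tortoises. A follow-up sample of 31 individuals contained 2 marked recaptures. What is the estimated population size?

If marked individuals mix randomly, R/C ≈ M/N, giving N ≈ M·C/R.
N = (8 × 31) / 2 = 248 / 2 = 124

N = 124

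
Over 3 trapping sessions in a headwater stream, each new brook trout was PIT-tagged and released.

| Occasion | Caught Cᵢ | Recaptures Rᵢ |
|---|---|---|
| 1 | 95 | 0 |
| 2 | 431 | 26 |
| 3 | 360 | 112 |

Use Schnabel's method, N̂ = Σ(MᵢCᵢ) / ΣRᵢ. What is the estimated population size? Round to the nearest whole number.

N ≈ 1601

Marked at large before each occasion: Mᵢ = Σⱼ<ᵢ (Cⱼ − Rⱼ) → M1=0, M2=95, M3=500
Σ MᵢCᵢ = 0·95 + 95·431 + 500·360 = 0 + 40945 + 180000 = 220945
Σ Rᵢ = 0 + 26 + 112 = 138
N̂ = 220945 / 138 ≈ 1601.1 → 1601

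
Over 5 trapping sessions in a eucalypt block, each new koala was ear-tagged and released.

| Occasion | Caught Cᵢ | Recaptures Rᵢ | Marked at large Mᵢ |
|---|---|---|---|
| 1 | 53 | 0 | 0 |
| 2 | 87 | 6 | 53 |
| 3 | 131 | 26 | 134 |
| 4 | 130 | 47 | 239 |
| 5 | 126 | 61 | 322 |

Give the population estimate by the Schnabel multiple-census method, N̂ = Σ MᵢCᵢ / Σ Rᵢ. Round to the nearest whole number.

N ≈ 670

Σ MᵢCᵢ = 0·53 + 53·87 + 134·131 + 239·130 + 322·126 = 0 + 4611 + 17554 + 31070 + 40572 = 93807
Σ Rᵢ = 0 + 6 + 26 + 47 + 61 = 140
N̂ = 93807 / 140 ≈ 670.0 → 670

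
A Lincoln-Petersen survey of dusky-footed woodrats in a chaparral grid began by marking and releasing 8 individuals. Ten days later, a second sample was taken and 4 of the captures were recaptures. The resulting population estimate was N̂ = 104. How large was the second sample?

C = 52

From N = M·C/R: C = N·R / M = 104·4 / 8 = 416 / 8 = 52.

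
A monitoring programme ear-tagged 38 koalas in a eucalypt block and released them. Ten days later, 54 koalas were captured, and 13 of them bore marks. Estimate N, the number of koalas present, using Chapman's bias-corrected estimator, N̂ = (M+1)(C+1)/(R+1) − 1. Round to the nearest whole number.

N̂ = (38+1)(54+1)/(13+1) − 1 = 39·55/14 − 1
= 2145/14 − 1 ≈ 153.2 − 1 ≈ 152.2 → 152

N ≈ 152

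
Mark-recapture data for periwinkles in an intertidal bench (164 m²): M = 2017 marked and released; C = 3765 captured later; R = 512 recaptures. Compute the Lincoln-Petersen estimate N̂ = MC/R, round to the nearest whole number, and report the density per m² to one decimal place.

density ≈ 90.4 periwinkles per m²

N̂ = 2017·3765/512 = 7594005/512 ≈ 14832.0 → 14832
Density = N̂ / area = 14832 / 164 ≈ 90.44 → 90.4 per m²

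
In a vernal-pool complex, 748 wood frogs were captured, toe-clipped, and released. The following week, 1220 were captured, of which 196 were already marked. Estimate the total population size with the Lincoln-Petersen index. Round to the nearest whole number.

N = (748 × 1220) / 196 = 912560 / 196 ≈ 4655.9 → 4656

N ≈ 4656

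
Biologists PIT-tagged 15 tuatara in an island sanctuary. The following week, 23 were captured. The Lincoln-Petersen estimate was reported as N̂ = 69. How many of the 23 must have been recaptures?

R = 5

From N = M·C/R: R = M·C / N = 15·23 / 69 = 345 / 69 = 5.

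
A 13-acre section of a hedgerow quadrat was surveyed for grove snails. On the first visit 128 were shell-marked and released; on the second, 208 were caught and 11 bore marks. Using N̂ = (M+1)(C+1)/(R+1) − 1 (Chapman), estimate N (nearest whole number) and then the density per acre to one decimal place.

N̂ = 129·209/12 − 1 = 26961/12 − 1 ≈ 2245.8 → 2246
Density = N̂ / area = 2246 / 13 ≈ 172.77 → 172.8 per acre

density ≈ 172.8 grove snails per acre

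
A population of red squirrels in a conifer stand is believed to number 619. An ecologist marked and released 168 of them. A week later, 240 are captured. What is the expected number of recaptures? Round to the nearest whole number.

expected recaptures ≈ 65

The marked fraction of the population is 168/619, so in a sample of 240 expect C·(M/N) marked.
E[R] = 168 × 240 / 619 = 40320 / 619 ≈ 65.1 → 65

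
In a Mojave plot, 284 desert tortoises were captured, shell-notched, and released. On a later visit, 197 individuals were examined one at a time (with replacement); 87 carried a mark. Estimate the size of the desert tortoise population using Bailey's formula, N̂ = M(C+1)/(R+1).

N = 639

N̂ = 284·(197+1)/(87+1) = 284·198/88 = 56232/88 = 639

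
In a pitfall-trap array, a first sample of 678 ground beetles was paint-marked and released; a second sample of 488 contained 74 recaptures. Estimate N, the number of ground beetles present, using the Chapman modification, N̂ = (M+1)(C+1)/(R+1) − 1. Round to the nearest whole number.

N ≈ 4426

N̂ = (678+1)(488+1)/(74+1) − 1 = 679·489/75 − 1
= 332031/75 − 1 ≈ 4427.1 − 1 ≈ 4426.1 → 4426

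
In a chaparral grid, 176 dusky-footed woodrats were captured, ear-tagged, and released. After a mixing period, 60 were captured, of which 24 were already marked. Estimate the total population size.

If marked individuals mix randomly, R/C ≈ M/N, giving N ≈ M·C/R.
N = (176 × 60) / 24 = 10560 / 24 = 440

N = 440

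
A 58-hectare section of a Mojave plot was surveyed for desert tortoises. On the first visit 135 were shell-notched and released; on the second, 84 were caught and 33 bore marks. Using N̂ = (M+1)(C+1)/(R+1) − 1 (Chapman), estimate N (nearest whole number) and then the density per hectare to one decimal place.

N̂ = 136·85/34 − 1 = 11560/34 − 1 = 339
Density = N̂ / area = 339 / 58 ≈ 5.84 → 5.8 per hectare

density ≈ 5.8 desert tortoises per hectare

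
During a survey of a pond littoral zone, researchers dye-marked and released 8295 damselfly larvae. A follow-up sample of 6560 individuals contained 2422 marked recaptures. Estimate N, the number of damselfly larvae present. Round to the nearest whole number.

If marked individuals mix randomly, R/C ≈ M/N, giving N ≈ M·C/R.
N = (8295 × 6560) / 2422 = 54415200 / 2422 ≈ 22467.1 → 22467

N ≈ 22,467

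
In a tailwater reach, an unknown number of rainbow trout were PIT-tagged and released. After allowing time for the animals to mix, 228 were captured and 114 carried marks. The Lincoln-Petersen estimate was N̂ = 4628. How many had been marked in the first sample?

From N = M·C/R: M = N·R / C = 4628·114 / 228 = 527592 / 228 = 2314.

M = 2314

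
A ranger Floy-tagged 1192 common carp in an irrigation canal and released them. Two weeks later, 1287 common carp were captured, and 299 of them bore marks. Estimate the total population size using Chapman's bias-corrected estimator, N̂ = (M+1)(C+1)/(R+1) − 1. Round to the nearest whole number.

N ≈ 5121

N̂ = (1192+1)(1287+1)/(299+1) − 1 = 1193·1288/300 − 1
= 1536584/300 − 1 ≈ 5121.9 − 1 ≈ 5120.9 → 5121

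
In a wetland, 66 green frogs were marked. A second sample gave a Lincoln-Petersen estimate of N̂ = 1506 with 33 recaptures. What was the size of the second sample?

From N = M·C/R: C = N·R / M = 1506·33 / 66 = 49698 / 66 = 753.

C = 753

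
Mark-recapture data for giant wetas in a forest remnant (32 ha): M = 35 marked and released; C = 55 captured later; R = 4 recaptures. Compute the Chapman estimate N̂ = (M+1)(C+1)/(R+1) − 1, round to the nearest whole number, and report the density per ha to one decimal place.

N̂ = 36·56/5 − 1 = 2016/5 − 1 ≈ 402.2 → 402
Density = N̂ / area = 402 / 32 ≈ 12.56 → 12.6 per ha

density ≈ 12.6 giant wetas per ha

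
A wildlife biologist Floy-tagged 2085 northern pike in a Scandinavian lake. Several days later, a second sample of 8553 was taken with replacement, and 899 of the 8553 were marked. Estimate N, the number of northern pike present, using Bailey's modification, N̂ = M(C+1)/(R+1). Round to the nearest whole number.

N̂ = 2085·(8553+1)/(899+1) = 2085·8554/900 = 17835090/900 ≈ 19816.8 → 19817

N ≈ 19,817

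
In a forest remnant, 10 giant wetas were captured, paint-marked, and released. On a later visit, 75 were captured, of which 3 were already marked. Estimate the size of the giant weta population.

N = 250

N = (10 × 75) / 3 = 750 / 3 = 250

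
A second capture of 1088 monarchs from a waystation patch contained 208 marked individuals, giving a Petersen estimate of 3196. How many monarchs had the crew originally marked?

From N = M·C/R: M = N·R / C = 3196·208 / 1088 = 664768 / 1088 = 611.

M = 611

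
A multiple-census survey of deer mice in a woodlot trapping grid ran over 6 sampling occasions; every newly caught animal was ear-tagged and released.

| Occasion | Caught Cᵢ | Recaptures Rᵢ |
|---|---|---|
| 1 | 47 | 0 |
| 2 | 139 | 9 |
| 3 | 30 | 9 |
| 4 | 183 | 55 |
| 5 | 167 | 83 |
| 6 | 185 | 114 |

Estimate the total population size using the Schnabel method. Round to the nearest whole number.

Marked at large before each occasion: Mᵢ = Σⱼ<ᵢ (Cⱼ − Rⱼ) → M1=0, M2=47, M3=177, M4=198, M5=326, M6=410
Σ MᵢCᵢ = 0·47 + 47·139 + 177·30 + 198·183 + 326·167 + 410·185 = 0 + 6533 + 5310 + 36234 + 54442 + 75850 = 178369
Σ Rᵢ = 0 + 9 + 9 + 55 + 83 + 114 = 270
N̂ = 178369 / 270 ≈ 660.6 → 661

N ≈ 661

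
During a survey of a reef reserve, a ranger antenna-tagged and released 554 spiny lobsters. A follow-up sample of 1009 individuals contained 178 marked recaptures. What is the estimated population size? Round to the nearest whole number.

Lincoln-Petersen assumes M/N = R/C, so N = M·C / R.
N = (554 × 1009) / 178 = 558986 / 178 ≈ 3140.4 → 3140

N ≈ 3140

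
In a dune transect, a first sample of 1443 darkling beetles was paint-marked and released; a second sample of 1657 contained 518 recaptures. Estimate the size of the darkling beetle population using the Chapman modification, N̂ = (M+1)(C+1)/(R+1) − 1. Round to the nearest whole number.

N ≈ 4612

N̂ = (1443+1)(1657+1)/(518+1) − 1 = 1444·1658/519 − 1
= 2394152/519 − 1 ≈ 4613.0 − 1 ≈ 4612.0 → 4612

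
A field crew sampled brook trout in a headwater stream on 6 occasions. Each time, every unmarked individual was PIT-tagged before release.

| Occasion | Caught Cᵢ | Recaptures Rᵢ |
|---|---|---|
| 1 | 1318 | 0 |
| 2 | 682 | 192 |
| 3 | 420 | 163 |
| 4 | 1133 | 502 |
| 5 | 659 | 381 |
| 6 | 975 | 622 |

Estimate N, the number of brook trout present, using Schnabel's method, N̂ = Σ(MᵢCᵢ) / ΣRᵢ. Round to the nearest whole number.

Marked at large before each occasion: Mᵢ = Σⱼ<ᵢ (Cⱼ − Rⱼ) → M1=0, M2=1318, M3=1808, M4=2065, M5=2696, M6=2974
Σ MᵢCᵢ = 0·1318 + 1318·682 + 1808·420 + 2065·1133 + 2696·659 + 2974·975 = 0 + 898876 + 759360 + 2339645 + 1776664 + 2899650 = 8674195
Σ Rᵢ = 0 + 192 + 163 + 502 + 381 + 622 = 1860
N̂ = 8674195 / 1860 ≈ 4663.5 → 4664

N ≈ 4664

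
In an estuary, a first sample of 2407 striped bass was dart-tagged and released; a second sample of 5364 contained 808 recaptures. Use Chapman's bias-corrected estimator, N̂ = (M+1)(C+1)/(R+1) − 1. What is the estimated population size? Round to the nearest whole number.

N ≈ 15,968

N̂ = (2407+1)(5364+1)/(808+1) − 1 = 2408·5365/809 − 1
= 12918920/809 − 1 ≈ 15969.0 − 1 ≈ 15968.0 → 15968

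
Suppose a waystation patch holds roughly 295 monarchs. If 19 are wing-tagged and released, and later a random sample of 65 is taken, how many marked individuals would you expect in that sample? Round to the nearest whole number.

The marked fraction of the population is 19/295, so in a sample of 65 expect C·(M/N) marked.
E[R] = 19 × 65 / 295 = 1235 / 295 ≈ 4.2 → 4

expected recaptures ≈ 4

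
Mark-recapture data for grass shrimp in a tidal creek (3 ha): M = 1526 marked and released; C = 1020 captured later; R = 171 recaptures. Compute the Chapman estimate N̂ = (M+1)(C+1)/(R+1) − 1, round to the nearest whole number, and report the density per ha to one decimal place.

N̂ = 1527·1021/172 − 1 = 1559067/172 − 1 ≈ 9063.3 → 9063
Density = N̂ / area = 9063 / 3 = 3021.0 per ha

density ≈ 3021.0 grass shrimp per ha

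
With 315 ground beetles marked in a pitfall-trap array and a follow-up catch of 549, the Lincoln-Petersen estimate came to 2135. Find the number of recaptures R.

From N = M·C/R: R = M·C / N = 315·549 / 2135 = 172935 / 2135 = 81.

R = 81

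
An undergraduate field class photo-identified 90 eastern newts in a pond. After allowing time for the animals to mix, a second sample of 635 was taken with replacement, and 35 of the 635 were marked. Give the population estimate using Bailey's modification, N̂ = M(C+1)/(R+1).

N̂ = 90·(635+1)/(35+1) = 90·636/36 = 57240/36 = 1590

N = 1590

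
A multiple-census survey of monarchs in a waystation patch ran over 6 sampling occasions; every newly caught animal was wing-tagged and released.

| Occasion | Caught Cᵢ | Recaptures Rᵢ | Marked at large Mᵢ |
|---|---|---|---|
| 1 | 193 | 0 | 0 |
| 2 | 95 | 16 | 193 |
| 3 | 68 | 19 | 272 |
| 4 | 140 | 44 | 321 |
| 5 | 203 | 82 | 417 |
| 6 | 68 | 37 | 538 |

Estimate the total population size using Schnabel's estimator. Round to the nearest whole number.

Σ MᵢCᵢ = 0·193 + 193·95 + 272·68 + 321·140 + 417·203 + 538·68 = 0 + 18335 + 18496 + 44940 + 84651 + 36584 = 203006
Σ Rᵢ = 0 + 16 + 19 + 44 + 82 + 37 = 198
N̂ = 203006 / 198 ≈ 1025.3 → 1025

N ≈ 1025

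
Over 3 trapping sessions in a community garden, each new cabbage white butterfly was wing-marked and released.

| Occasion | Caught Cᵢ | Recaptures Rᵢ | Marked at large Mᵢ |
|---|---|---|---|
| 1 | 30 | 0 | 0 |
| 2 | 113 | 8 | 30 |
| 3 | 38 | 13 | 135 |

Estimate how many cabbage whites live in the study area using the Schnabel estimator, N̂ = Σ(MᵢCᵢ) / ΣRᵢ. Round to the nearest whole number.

N ≈ 406

Σ MᵢCᵢ = 0·30 + 30·113 + 135·38 = 0 + 3390 + 5130 = 8520
Σ Rᵢ = 0 + 8 + 13 = 21
N̂ = 8520 / 21 ≈ 405.7 → 406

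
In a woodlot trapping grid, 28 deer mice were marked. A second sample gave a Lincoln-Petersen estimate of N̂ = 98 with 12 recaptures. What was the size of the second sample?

C = 42

From N = M·C/R: C = N·R / M = 98·12 / 28 = 1176 / 28 = 42.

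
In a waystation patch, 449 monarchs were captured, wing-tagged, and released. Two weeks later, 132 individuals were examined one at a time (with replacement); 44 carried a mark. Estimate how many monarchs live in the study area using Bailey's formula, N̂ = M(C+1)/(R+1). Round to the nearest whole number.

N ≈ 1327

N̂ = 449·(132+1)/(44+1) = 449·133/45 = 59717/45 ≈ 1327.0 → 1327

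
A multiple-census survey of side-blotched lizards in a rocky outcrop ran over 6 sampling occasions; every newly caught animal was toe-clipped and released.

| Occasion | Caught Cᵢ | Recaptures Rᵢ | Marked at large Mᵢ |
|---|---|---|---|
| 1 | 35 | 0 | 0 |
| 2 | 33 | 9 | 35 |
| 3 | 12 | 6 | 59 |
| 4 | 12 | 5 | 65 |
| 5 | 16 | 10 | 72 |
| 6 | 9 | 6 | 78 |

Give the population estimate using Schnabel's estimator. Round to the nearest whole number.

N ≈ 125

Σ MᵢCᵢ = 0·35 + 35·33 + 59·12 + 65·12 + 72·16 + 78·9 = 0 + 1155 + 708 + 780 + 1152 + 702 = 4497
Σ Rᵢ = 0 + 9 + 6 + 5 + 10 + 6 = 36
N̂ = 4497 / 36 ≈ 124.9 → 125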